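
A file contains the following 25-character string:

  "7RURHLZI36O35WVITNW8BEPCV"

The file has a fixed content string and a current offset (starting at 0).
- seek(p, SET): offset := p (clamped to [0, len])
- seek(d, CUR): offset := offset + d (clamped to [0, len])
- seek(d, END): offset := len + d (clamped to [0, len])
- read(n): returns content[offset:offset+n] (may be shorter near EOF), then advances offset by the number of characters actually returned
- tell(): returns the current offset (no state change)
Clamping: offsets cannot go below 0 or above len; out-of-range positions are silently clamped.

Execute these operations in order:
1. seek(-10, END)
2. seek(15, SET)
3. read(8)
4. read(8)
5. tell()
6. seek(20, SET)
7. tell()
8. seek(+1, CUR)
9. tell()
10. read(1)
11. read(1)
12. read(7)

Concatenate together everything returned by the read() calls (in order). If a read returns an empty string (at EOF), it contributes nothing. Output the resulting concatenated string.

Answer: ITNW8BEPCVEPCV

Derivation:
After 1 (seek(-10, END)): offset=15
After 2 (seek(15, SET)): offset=15
After 3 (read(8)): returned 'ITNW8BEP', offset=23
After 4 (read(8)): returned 'CV', offset=25
After 5 (tell()): offset=25
After 6 (seek(20, SET)): offset=20
After 7 (tell()): offset=20
After 8 (seek(+1, CUR)): offset=21
After 9 (tell()): offset=21
After 10 (read(1)): returned 'E', offset=22
After 11 (read(1)): returned 'P', offset=23
After 12 (read(7)): returned 'CV', offset=25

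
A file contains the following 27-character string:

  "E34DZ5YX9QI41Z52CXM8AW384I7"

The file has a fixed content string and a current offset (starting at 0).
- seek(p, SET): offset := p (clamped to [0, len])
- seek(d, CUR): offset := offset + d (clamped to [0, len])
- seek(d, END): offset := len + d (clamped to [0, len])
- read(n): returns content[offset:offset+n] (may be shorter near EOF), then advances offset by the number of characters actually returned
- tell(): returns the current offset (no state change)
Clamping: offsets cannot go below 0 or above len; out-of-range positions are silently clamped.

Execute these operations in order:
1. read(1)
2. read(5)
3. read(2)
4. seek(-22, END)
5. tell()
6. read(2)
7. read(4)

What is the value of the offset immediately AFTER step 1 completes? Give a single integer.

Answer: 1

Derivation:
After 1 (read(1)): returned 'E', offset=1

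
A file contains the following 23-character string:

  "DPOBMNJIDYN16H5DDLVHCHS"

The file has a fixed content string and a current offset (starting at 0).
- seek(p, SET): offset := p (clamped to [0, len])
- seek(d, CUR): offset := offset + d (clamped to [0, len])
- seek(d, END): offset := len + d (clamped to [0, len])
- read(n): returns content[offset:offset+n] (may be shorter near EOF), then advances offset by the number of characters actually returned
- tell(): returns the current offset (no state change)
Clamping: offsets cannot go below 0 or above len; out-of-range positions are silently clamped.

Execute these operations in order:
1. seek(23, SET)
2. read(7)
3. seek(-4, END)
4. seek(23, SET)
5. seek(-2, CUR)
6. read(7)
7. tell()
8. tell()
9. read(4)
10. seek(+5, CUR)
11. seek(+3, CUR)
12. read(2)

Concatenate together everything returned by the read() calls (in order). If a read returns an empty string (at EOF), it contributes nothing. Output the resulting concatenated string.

After 1 (seek(23, SET)): offset=23
After 2 (read(7)): returned '', offset=23
After 3 (seek(-4, END)): offset=19
After 4 (seek(23, SET)): offset=23
After 5 (seek(-2, CUR)): offset=21
After 6 (read(7)): returned 'HS', offset=23
After 7 (tell()): offset=23
After 8 (tell()): offset=23
After 9 (read(4)): returned '', offset=23
After 10 (seek(+5, CUR)): offset=23
After 11 (seek(+3, CUR)): offset=23
After 12 (read(2)): returned '', offset=23

Answer: HS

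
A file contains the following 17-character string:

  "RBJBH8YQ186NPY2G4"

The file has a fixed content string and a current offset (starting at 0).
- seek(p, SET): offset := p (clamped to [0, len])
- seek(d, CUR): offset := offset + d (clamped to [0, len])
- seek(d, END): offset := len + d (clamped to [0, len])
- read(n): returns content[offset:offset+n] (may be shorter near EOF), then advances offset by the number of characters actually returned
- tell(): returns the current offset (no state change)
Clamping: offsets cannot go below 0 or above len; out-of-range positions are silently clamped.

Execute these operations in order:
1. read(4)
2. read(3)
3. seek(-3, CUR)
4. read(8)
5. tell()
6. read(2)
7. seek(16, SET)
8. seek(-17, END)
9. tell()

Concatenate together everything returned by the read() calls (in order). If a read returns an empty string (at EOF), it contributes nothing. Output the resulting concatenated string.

Answer: RBJBH8YH8YQ186NPY

Derivation:
After 1 (read(4)): returned 'RBJB', offset=4
After 2 (read(3)): returned 'H8Y', offset=7
After 3 (seek(-3, CUR)): offset=4
After 4 (read(8)): returned 'H8YQ186N', offset=12
After 5 (tell()): offset=12
After 6 (read(2)): returned 'PY', offset=14
After 7 (seek(16, SET)): offset=16
After 8 (seek(-17, END)): offset=0
After 9 (tell()): offset=0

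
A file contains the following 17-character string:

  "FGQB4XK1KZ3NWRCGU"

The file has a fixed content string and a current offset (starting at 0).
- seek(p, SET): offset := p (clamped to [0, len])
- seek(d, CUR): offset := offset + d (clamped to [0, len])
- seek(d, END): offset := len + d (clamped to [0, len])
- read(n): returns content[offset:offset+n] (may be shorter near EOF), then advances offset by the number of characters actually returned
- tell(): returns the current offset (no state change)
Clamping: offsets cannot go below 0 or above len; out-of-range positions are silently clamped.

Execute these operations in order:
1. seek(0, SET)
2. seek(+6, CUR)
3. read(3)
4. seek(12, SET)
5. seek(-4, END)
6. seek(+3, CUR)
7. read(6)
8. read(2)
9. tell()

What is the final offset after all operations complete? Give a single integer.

After 1 (seek(0, SET)): offset=0
After 2 (seek(+6, CUR)): offset=6
After 3 (read(3)): returned 'K1K', offset=9
After 4 (seek(12, SET)): offset=12
After 5 (seek(-4, END)): offset=13
After 6 (seek(+3, CUR)): offset=16
After 7 (read(6)): returned 'U', offset=17
After 8 (read(2)): returned '', offset=17
After 9 (tell()): offset=17

Answer: 17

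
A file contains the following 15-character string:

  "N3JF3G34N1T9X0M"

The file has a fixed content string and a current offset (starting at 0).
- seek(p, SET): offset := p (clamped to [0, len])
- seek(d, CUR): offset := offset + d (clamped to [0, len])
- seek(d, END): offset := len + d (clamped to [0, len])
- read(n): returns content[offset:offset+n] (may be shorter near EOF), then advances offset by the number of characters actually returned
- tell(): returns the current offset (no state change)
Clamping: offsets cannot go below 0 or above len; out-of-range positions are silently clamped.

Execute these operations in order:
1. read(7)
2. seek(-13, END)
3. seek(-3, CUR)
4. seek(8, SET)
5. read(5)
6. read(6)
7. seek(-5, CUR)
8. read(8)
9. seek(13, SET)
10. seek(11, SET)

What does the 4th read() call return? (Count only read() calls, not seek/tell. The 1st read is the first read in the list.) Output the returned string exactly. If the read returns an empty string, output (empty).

Answer: T9X0M

Derivation:
After 1 (read(7)): returned 'N3JF3G3', offset=7
After 2 (seek(-13, END)): offset=2
After 3 (seek(-3, CUR)): offset=0
After 4 (seek(8, SET)): offset=8
After 5 (read(5)): returned 'N1T9X', offset=13
After 6 (read(6)): returned '0M', offset=15
After 7 (seek(-5, CUR)): offset=10
After 8 (read(8)): returned 'T9X0M', offset=15
After 9 (seek(13, SET)): offset=13
After 10 (seek(11, SET)): offset=11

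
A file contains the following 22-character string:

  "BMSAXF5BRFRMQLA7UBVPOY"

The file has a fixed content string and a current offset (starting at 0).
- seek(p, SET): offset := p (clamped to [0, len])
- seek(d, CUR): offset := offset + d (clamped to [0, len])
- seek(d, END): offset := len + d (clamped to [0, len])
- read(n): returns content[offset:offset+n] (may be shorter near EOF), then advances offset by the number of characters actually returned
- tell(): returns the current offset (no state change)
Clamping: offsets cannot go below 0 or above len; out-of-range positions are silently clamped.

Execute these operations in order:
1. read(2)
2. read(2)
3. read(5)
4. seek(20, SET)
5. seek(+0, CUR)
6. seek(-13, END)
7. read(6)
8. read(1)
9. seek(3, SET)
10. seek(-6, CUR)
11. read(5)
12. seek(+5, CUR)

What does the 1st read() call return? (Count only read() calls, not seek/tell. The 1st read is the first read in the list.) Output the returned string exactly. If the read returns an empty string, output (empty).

Answer: BM

Derivation:
After 1 (read(2)): returned 'BM', offset=2
After 2 (read(2)): returned 'SA', offset=4
After 3 (read(5)): returned 'XF5BR', offset=9
After 4 (seek(20, SET)): offset=20
After 5 (seek(+0, CUR)): offset=20
After 6 (seek(-13, END)): offset=9
After 7 (read(6)): returned 'FRMQLA', offset=15
After 8 (read(1)): returned '7', offset=16
After 9 (seek(3, SET)): offset=3
After 10 (seek(-6, CUR)): offset=0
After 11 (read(5)): returned 'BMSAX', offset=5
After 12 (seek(+5, CUR)): offset=10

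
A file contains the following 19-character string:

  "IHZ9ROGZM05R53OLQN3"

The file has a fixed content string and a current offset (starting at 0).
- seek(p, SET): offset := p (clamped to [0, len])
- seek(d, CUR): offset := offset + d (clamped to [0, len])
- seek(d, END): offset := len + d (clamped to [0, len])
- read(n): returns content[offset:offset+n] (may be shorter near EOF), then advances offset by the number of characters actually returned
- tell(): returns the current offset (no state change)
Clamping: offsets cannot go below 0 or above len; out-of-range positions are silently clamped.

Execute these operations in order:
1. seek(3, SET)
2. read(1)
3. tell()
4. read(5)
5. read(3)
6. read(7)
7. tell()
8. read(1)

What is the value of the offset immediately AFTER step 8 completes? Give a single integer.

After 1 (seek(3, SET)): offset=3
After 2 (read(1)): returned '9', offset=4
After 3 (tell()): offset=4
After 4 (read(5)): returned 'ROGZM', offset=9
After 5 (read(3)): returned '05R', offset=12
After 6 (read(7)): returned '53OLQN3', offset=19
After 7 (tell()): offset=19
After 8 (read(1)): returned '', offset=19

Answer: 19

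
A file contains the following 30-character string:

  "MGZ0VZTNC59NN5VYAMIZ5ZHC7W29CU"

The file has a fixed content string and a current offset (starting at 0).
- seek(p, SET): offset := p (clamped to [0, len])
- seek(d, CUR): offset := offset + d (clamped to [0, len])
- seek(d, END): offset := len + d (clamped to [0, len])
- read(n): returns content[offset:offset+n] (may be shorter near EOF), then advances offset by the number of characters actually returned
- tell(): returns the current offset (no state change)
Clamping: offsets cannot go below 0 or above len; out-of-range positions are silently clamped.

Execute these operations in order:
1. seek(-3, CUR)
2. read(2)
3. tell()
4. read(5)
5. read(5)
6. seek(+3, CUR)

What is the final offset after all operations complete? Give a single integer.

After 1 (seek(-3, CUR)): offset=0
After 2 (read(2)): returned 'MG', offset=2
After 3 (tell()): offset=2
After 4 (read(5)): returned 'Z0VZT', offset=7
After 5 (read(5)): returned 'NC59N', offset=12
After 6 (seek(+3, CUR)): offset=15

Answer: 15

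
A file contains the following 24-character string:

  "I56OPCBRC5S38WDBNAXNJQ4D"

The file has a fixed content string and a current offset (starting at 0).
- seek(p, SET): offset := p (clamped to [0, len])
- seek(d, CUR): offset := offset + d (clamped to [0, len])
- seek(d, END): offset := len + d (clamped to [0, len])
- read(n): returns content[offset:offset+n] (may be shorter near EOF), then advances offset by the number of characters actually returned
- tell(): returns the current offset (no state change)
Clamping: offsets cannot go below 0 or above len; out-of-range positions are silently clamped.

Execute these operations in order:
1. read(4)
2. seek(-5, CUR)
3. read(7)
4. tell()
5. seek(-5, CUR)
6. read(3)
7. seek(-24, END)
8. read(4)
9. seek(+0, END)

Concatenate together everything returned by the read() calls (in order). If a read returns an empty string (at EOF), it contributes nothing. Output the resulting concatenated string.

Answer: I56OI56OPCB6OPI56O

Derivation:
After 1 (read(4)): returned 'I56O', offset=4
After 2 (seek(-5, CUR)): offset=0
After 3 (read(7)): returned 'I56OPCB', offset=7
After 4 (tell()): offset=7
After 5 (seek(-5, CUR)): offset=2
After 6 (read(3)): returned '6OP', offset=5
After 7 (seek(-24, END)): offset=0
After 8 (read(4)): returned 'I56O', offset=4
After 9 (seek(+0, END)): offset=24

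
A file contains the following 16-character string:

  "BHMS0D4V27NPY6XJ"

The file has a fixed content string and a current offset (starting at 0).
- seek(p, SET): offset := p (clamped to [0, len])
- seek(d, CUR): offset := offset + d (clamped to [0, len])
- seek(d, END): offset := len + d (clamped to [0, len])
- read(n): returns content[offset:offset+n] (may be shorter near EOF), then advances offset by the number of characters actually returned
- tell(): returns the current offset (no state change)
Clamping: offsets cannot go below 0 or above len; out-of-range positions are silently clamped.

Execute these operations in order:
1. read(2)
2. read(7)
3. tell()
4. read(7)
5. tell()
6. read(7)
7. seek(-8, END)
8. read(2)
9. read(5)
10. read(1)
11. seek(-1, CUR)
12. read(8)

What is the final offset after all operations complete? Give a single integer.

After 1 (read(2)): returned 'BH', offset=2
After 2 (read(7)): returned 'MS0D4V2', offset=9
After 3 (tell()): offset=9
After 4 (read(7)): returned '7NPY6XJ', offset=16
After 5 (tell()): offset=16
After 6 (read(7)): returned '', offset=16
After 7 (seek(-8, END)): offset=8
After 8 (read(2)): returned '27', offset=10
After 9 (read(5)): returned 'NPY6X', offset=15
After 10 (read(1)): returned 'J', offset=16
After 11 (seek(-1, CUR)): offset=15
After 12 (read(8)): returned 'J', offset=16

Answer: 16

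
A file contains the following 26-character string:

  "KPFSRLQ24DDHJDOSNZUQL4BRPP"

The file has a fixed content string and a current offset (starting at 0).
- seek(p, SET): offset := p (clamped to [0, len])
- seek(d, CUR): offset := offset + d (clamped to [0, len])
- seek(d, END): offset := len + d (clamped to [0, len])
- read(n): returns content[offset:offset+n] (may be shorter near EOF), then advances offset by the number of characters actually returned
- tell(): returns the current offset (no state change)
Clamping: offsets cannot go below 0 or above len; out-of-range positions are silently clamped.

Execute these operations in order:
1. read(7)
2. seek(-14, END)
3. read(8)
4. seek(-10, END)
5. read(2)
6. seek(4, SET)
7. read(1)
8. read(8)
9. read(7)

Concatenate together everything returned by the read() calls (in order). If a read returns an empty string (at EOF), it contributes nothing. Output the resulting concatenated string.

After 1 (read(7)): returned 'KPFSRLQ', offset=7
After 2 (seek(-14, END)): offset=12
After 3 (read(8)): returned 'JDOSNZUQ', offset=20
After 4 (seek(-10, END)): offset=16
After 5 (read(2)): returned 'NZ', offset=18
After 6 (seek(4, SET)): offset=4
After 7 (read(1)): returned 'R', offset=5
After 8 (read(8)): returned 'LQ24DDHJ', offset=13
After 9 (read(7)): returned 'DOSNZUQ', offset=20

Answer: KPFSRLQJDOSNZUQNZRLQ24DDHJDOSNZUQ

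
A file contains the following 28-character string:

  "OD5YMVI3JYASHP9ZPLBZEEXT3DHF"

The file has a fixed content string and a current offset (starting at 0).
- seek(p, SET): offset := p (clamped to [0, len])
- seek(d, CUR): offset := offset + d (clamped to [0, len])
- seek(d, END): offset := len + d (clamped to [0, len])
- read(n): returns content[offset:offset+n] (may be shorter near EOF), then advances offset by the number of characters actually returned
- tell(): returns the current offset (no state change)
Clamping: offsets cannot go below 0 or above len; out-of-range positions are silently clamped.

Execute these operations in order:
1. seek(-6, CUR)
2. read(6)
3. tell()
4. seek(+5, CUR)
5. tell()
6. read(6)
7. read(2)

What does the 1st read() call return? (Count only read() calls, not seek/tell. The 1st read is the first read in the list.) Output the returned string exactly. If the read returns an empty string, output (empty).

After 1 (seek(-6, CUR)): offset=0
After 2 (read(6)): returned 'OD5YMV', offset=6
After 3 (tell()): offset=6
After 4 (seek(+5, CUR)): offset=11
After 5 (tell()): offset=11
After 6 (read(6)): returned 'SHP9ZP', offset=17
After 7 (read(2)): returned 'LB', offset=19

Answer: OD5YMV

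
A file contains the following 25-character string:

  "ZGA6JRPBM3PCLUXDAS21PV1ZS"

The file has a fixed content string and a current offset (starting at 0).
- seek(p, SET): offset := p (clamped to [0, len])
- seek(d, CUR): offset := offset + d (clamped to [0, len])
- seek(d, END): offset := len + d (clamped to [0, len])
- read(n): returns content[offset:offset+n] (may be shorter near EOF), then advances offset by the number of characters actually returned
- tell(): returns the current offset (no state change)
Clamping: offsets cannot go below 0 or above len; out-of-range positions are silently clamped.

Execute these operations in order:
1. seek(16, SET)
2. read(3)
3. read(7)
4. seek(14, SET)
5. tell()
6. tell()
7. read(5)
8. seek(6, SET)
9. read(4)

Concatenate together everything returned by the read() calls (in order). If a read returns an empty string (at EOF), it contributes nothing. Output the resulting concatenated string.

Answer: AS21PV1ZSXDAS2PBM3

Derivation:
After 1 (seek(16, SET)): offset=16
After 2 (read(3)): returned 'AS2', offset=19
After 3 (read(7)): returned '1PV1ZS', offset=25
After 4 (seek(14, SET)): offset=14
After 5 (tell()): offset=14
After 6 (tell()): offset=14
After 7 (read(5)): returned 'XDAS2', offset=19
After 8 (seek(6, SET)): offset=6
After 9 (read(4)): returned 'PBM3', offset=10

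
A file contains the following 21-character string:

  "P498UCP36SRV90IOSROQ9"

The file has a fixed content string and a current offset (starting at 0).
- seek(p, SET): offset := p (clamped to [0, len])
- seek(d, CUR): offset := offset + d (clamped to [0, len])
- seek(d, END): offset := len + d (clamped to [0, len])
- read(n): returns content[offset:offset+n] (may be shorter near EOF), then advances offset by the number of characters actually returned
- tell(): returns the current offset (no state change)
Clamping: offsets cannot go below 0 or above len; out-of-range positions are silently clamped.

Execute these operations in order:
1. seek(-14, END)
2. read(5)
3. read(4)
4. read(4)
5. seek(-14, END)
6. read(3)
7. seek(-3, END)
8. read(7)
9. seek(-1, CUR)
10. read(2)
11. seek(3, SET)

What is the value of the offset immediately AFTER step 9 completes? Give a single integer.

Answer: 20

Derivation:
After 1 (seek(-14, END)): offset=7
After 2 (read(5)): returned '36SRV', offset=12
After 3 (read(4)): returned '90IO', offset=16
After 4 (read(4)): returned 'SROQ', offset=20
After 5 (seek(-14, END)): offset=7
After 6 (read(3)): returned '36S', offset=10
After 7 (seek(-3, END)): offset=18
After 8 (read(7)): returned 'OQ9', offset=21
After 9 (seek(-1, CUR)): offset=20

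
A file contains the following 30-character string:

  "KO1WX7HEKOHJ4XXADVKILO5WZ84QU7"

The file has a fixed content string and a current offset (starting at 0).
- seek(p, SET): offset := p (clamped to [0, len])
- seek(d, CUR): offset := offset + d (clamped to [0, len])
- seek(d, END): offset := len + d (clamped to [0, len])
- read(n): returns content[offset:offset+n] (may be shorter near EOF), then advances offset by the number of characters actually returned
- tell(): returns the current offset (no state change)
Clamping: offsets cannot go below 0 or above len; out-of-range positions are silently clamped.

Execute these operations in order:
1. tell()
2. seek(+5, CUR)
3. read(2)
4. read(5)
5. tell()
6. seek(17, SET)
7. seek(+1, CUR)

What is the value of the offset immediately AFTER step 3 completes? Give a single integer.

Answer: 7

Derivation:
After 1 (tell()): offset=0
After 2 (seek(+5, CUR)): offset=5
After 3 (read(2)): returned '7H', offset=7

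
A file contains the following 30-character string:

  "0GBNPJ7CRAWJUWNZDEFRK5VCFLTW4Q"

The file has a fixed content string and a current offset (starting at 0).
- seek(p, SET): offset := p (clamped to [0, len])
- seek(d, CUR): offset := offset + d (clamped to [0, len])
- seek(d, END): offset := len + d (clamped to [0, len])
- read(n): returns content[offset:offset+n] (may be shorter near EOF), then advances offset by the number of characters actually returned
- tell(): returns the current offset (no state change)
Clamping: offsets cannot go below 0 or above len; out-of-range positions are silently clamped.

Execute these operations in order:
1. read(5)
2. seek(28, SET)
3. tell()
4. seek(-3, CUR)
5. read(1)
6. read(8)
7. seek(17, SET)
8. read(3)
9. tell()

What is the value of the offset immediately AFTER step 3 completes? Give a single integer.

After 1 (read(5)): returned '0GBNP', offset=5
After 2 (seek(28, SET)): offset=28
After 3 (tell()): offset=28

Answer: 28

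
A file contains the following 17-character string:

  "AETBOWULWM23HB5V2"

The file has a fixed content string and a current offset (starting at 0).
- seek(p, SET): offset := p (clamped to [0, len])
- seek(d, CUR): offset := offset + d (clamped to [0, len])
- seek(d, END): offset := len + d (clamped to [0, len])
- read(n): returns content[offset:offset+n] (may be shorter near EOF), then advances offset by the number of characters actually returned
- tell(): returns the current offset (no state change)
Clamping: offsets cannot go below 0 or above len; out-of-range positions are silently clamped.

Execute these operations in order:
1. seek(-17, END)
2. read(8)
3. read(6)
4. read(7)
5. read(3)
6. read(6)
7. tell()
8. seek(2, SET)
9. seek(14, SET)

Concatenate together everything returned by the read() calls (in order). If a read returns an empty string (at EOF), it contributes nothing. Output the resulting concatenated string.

After 1 (seek(-17, END)): offset=0
After 2 (read(8)): returned 'AETBOWUL', offset=8
After 3 (read(6)): returned 'WM23HB', offset=14
After 4 (read(7)): returned '5V2', offset=17
After 5 (read(3)): returned '', offset=17
After 6 (read(6)): returned '', offset=17
After 7 (tell()): offset=17
After 8 (seek(2, SET)): offset=2
After 9 (seek(14, SET)): offset=14

Answer: AETBOWULWM23HB5V2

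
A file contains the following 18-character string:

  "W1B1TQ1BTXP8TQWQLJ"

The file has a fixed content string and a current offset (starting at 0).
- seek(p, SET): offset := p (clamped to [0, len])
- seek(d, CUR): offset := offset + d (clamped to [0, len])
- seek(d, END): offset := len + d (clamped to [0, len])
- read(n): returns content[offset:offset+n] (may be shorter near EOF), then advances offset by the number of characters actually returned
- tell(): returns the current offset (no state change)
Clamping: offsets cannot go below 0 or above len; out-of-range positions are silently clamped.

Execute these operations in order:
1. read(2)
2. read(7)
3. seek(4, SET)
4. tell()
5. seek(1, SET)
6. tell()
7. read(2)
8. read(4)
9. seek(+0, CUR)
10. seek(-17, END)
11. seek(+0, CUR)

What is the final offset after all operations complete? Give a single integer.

Answer: 1

Derivation:
After 1 (read(2)): returned 'W1', offset=2
After 2 (read(7)): returned 'B1TQ1BT', offset=9
After 3 (seek(4, SET)): offset=4
After 4 (tell()): offset=4
After 5 (seek(1, SET)): offset=1
After 6 (tell()): offset=1
After 7 (read(2)): returned '1B', offset=3
After 8 (read(4)): returned '1TQ1', offset=7
After 9 (seek(+0, CUR)): offset=7
After 10 (seek(-17, END)): offset=1
After 11 (seek(+0, CUR)): offset=1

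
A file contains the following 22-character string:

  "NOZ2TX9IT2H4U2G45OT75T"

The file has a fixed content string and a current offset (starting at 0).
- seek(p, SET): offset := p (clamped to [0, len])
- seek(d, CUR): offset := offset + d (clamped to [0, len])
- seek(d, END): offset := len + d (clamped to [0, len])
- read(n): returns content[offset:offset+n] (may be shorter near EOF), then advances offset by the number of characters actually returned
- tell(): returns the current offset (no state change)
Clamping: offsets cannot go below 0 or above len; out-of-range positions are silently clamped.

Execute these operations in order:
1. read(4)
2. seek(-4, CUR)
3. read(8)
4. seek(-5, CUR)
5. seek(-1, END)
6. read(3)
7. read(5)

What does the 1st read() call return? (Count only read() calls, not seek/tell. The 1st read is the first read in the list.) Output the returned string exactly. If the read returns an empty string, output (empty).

Answer: NOZ2

Derivation:
After 1 (read(4)): returned 'NOZ2', offset=4
After 2 (seek(-4, CUR)): offset=0
After 3 (read(8)): returned 'NOZ2TX9I', offset=8
After 4 (seek(-5, CUR)): offset=3
After 5 (seek(-1, END)): offset=21
After 6 (read(3)): returned 'T', offset=22
After 7 (read(5)): returned '', offset=22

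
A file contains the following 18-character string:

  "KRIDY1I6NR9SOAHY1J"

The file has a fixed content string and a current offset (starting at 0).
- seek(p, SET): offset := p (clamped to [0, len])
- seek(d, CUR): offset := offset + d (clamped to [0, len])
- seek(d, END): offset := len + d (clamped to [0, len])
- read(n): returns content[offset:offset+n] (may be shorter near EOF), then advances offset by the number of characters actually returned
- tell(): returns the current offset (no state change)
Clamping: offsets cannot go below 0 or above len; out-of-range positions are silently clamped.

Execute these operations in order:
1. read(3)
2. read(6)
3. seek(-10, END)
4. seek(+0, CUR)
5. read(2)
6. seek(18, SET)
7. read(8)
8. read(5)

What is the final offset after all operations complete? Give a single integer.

After 1 (read(3)): returned 'KRI', offset=3
After 2 (read(6)): returned 'DY1I6N', offset=9
After 3 (seek(-10, END)): offset=8
After 4 (seek(+0, CUR)): offset=8
After 5 (read(2)): returned 'NR', offset=10
After 6 (seek(18, SET)): offset=18
After 7 (read(8)): returned '', offset=18
After 8 (read(5)): returned '', offset=18

Answer: 18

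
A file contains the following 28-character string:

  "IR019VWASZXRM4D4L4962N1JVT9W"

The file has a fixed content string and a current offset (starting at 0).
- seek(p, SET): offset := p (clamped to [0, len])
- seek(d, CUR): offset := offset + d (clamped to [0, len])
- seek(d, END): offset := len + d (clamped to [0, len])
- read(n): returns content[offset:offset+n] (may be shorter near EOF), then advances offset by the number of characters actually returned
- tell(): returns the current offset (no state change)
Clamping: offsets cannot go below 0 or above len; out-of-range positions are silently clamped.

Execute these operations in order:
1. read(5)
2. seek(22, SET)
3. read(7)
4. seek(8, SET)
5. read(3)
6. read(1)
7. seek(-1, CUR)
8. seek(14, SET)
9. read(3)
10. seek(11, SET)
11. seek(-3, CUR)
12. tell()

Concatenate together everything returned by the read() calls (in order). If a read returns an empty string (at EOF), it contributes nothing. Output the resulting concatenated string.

Answer: IR0191JVT9WSZXRD4L

Derivation:
After 1 (read(5)): returned 'IR019', offset=5
After 2 (seek(22, SET)): offset=22
After 3 (read(7)): returned '1JVT9W', offset=28
After 4 (seek(8, SET)): offset=8
After 5 (read(3)): returned 'SZX', offset=11
After 6 (read(1)): returned 'R', offset=12
After 7 (seek(-1, CUR)): offset=11
After 8 (seek(14, SET)): offset=14
After 9 (read(3)): returned 'D4L', offset=17
After 10 (seek(11, SET)): offset=11
After 11 (seek(-3, CUR)): offset=8
After 12 (tell()): offset=8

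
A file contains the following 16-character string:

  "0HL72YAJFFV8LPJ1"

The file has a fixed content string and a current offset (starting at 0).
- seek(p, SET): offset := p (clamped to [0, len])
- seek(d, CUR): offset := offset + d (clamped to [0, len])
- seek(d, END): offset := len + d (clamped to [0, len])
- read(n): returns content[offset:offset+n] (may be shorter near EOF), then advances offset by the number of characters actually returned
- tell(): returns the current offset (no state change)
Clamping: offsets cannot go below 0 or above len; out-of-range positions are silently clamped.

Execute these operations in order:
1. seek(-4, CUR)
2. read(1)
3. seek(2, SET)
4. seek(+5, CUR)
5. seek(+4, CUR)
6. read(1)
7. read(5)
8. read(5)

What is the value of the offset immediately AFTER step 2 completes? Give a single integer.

After 1 (seek(-4, CUR)): offset=0
After 2 (read(1)): returned '0', offset=1

Answer: 1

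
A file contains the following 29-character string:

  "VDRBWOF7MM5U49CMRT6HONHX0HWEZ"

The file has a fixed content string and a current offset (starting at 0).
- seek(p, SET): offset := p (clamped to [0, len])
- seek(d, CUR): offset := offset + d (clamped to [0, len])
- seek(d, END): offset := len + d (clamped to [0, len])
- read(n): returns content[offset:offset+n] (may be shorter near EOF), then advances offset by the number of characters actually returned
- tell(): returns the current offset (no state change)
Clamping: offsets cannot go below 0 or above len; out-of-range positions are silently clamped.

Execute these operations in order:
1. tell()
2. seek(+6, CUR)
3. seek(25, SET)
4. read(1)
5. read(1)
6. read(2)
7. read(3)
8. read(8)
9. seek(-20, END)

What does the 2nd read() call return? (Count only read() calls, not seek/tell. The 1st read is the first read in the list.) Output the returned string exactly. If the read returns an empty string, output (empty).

Answer: W

Derivation:
After 1 (tell()): offset=0
After 2 (seek(+6, CUR)): offset=6
After 3 (seek(25, SET)): offset=25
After 4 (read(1)): returned 'H', offset=26
After 5 (read(1)): returned 'W', offset=27
After 6 (read(2)): returned 'EZ', offset=29
After 7 (read(3)): returned '', offset=29
After 8 (read(8)): returned '', offset=29
After 9 (seek(-20, END)): offset=9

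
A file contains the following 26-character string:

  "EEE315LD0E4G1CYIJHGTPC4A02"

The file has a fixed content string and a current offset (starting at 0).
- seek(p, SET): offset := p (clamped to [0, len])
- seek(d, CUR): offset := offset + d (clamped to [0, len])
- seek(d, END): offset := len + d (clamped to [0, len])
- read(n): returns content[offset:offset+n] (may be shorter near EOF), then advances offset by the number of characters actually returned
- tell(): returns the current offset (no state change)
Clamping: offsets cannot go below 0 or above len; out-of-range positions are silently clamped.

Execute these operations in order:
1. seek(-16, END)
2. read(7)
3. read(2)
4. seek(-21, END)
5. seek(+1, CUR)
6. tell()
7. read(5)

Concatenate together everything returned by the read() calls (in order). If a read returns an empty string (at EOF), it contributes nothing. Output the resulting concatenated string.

Answer: 4G1CYIJHGLD0E4

Derivation:
After 1 (seek(-16, END)): offset=10
After 2 (read(7)): returned '4G1CYIJ', offset=17
After 3 (read(2)): returned 'HG', offset=19
After 4 (seek(-21, END)): offset=5
After 5 (seek(+1, CUR)): offset=6
After 6 (tell()): offset=6
After 7 (read(5)): returned 'LD0E4', offset=11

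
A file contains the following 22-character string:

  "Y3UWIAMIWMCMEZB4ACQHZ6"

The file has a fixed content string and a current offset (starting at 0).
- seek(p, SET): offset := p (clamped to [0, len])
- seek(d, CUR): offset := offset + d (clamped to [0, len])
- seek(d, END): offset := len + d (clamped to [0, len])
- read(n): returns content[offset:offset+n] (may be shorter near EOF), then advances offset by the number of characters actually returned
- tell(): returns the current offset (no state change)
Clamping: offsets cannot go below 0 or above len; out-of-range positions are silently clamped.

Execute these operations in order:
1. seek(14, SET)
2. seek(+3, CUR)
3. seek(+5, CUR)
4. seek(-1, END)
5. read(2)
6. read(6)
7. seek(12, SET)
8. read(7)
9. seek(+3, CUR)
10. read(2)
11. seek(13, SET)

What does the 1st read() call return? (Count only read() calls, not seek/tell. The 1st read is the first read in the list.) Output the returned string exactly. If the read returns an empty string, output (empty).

Answer: 6

Derivation:
After 1 (seek(14, SET)): offset=14
After 2 (seek(+3, CUR)): offset=17
After 3 (seek(+5, CUR)): offset=22
After 4 (seek(-1, END)): offset=21
After 5 (read(2)): returned '6', offset=22
After 6 (read(6)): returned '', offset=22
After 7 (seek(12, SET)): offset=12
After 8 (read(7)): returned 'EZB4ACQ', offset=19
After 9 (seek(+3, CUR)): offset=22
After 10 (read(2)): returned '', offset=22
After 11 (seek(13, SET)): offset=13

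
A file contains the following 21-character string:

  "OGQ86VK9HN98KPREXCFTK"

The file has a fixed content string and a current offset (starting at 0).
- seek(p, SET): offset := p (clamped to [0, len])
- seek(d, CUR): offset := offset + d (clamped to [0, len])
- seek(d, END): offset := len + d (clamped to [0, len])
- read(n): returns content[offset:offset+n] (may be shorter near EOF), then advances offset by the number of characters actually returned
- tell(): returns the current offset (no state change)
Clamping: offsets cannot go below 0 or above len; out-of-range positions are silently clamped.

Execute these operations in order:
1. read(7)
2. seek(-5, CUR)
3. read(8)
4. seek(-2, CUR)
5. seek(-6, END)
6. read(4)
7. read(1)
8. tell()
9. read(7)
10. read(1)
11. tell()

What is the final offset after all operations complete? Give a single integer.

After 1 (read(7)): returned 'OGQ86VK', offset=7
After 2 (seek(-5, CUR)): offset=2
After 3 (read(8)): returned 'Q86VK9HN', offset=10
After 4 (seek(-2, CUR)): offset=8
After 5 (seek(-6, END)): offset=15
After 6 (read(4)): returned 'EXCF', offset=19
After 7 (read(1)): returned 'T', offset=20
After 8 (tell()): offset=20
After 9 (read(7)): returned 'K', offset=21
After 10 (read(1)): returned '', offset=21
After 11 (tell()): offset=21

Answer: 21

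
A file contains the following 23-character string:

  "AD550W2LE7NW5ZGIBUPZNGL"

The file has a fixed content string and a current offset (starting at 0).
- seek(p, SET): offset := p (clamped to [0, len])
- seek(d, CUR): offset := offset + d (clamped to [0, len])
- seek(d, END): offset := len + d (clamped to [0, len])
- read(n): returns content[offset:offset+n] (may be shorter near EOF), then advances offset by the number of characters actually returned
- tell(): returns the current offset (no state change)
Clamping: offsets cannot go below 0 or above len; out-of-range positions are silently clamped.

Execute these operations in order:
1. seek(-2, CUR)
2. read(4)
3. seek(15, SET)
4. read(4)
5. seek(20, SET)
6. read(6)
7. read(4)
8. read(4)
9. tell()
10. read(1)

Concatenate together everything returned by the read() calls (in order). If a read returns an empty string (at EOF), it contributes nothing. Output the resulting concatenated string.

After 1 (seek(-2, CUR)): offset=0
After 2 (read(4)): returned 'AD55', offset=4
After 3 (seek(15, SET)): offset=15
After 4 (read(4)): returned 'IBUP', offset=19
After 5 (seek(20, SET)): offset=20
After 6 (read(6)): returned 'NGL', offset=23
After 7 (read(4)): returned '', offset=23
After 8 (read(4)): returned '', offset=23
After 9 (tell()): offset=23
After 10 (read(1)): returned '', offset=23

Answer: AD55IBUPNGL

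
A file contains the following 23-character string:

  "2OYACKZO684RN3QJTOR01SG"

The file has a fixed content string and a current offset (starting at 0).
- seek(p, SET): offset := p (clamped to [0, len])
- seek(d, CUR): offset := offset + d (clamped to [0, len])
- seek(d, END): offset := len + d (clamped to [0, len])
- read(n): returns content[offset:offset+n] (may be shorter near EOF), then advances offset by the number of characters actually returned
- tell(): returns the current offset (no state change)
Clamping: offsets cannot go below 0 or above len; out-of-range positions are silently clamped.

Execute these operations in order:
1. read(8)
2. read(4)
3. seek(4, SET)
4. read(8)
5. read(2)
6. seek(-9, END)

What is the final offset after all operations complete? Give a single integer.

Answer: 14

Derivation:
After 1 (read(8)): returned '2OYACKZO', offset=8
After 2 (read(4)): returned '684R', offset=12
After 3 (seek(4, SET)): offset=4
After 4 (read(8)): returned 'CKZO684R', offset=12
After 5 (read(2)): returned 'N3', offset=14
After 6 (seek(-9, END)): offset=14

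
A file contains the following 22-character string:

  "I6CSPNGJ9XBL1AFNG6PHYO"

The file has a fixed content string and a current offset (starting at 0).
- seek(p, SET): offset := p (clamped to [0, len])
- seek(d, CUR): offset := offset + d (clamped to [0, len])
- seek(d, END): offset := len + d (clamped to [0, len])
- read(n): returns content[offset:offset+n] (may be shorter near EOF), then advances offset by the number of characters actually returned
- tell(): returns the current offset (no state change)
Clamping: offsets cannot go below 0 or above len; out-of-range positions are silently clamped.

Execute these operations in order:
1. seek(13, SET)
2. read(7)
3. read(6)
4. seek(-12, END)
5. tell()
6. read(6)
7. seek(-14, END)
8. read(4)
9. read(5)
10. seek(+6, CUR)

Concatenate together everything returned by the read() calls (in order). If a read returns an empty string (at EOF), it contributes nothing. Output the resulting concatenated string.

Answer: AFNG6PHYOBL1AFN9XBL1AFNG

Derivation:
After 1 (seek(13, SET)): offset=13
After 2 (read(7)): returned 'AFNG6PH', offset=20
After 3 (read(6)): returned 'YO', offset=22
After 4 (seek(-12, END)): offset=10
After 5 (tell()): offset=10
After 6 (read(6)): returned 'BL1AFN', offset=16
After 7 (seek(-14, END)): offset=8
After 8 (read(4)): returned '9XBL', offset=12
After 9 (read(5)): returned '1AFNG', offset=17
After 10 (seek(+6, CUR)): offset=22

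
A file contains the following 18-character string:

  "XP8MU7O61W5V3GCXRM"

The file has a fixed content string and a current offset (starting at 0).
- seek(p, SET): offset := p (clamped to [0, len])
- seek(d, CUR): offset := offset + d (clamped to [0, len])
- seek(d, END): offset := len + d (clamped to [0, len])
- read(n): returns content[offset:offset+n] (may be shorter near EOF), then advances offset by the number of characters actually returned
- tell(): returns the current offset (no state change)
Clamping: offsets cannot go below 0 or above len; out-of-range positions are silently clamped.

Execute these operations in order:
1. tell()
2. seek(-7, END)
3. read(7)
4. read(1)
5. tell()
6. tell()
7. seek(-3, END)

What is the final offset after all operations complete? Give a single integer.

Answer: 15

Derivation:
After 1 (tell()): offset=0
After 2 (seek(-7, END)): offset=11
After 3 (read(7)): returned 'V3GCXRM', offset=18
After 4 (read(1)): returned '', offset=18
After 5 (tell()): offset=18
After 6 (tell()): offset=18
After 7 (seek(-3, END)): offset=15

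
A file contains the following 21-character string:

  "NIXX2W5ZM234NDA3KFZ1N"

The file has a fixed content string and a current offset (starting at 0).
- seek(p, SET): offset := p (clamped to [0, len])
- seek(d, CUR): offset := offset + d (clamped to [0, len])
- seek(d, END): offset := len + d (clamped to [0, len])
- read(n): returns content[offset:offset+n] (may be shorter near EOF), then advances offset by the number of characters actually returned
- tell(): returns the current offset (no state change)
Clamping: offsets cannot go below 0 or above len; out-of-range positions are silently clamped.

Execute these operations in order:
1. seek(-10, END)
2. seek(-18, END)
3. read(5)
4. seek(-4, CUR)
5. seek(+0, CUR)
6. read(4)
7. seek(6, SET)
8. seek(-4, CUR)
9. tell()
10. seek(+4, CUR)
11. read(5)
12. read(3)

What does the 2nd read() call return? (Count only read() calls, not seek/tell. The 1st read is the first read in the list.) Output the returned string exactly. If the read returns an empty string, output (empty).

Answer: 2W5Z

Derivation:
After 1 (seek(-10, END)): offset=11
After 2 (seek(-18, END)): offset=3
After 3 (read(5)): returned 'X2W5Z', offset=8
After 4 (seek(-4, CUR)): offset=4
After 5 (seek(+0, CUR)): offset=4
After 6 (read(4)): returned '2W5Z', offset=8
After 7 (seek(6, SET)): offset=6
After 8 (seek(-4, CUR)): offset=2
After 9 (tell()): offset=2
After 10 (seek(+4, CUR)): offset=6
After 11 (read(5)): returned '5ZM23', offset=11
After 12 (read(3)): returned '4ND', offset=14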